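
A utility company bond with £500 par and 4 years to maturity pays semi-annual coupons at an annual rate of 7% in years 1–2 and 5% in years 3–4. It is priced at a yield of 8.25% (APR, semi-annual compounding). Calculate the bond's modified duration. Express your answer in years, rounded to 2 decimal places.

3.42 years

Periodic yield y = 0.04125. First find Macaulay duration:
  t   CF        PV=CF/(1+0.04125)^t    t·PV
  1        17.50        16.8067        16.8067
  2        17.50        16.1409        32.2818
  3        17.50        15.5015        46.5044
  4        17.50        14.8874        59.5495
  5        12.50        10.2126        51.0628
  6        12.50         9.8080        58.8479
  7        12.50         9.4194        65.9361
  8       512.50       370.8974     2,967.1790
  Σ                    463.6738     3,298.1682
P = 463.6738; Macaulay duration = 3,298.1682 / 463.6738 = 7.11312 half-year periods = 3.55656 years.
Modified duration = D_Mac / (1 + y) = 3.55656 / 1.04125 = 3.41566 years.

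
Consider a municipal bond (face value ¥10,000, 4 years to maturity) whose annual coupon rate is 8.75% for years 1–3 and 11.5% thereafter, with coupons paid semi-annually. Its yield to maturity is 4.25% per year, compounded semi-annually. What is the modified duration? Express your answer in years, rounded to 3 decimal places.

Periodic yield y = 0.02125. First find Macaulay duration:
  t   CF        PV=CF/(1+0.02125)^t    t·PV
  1       437.50       428.3966       428.3966
  2       437.50       419.4826       838.9651
  3       437.50       410.7540     1,232.2621
  4       437.50       402.2071     1,608.8286
  5       437.50       393.8381     1,969.1904
  6       437.50       385.6432     2,313.8590
  7       575.00       496.2990     3,474.0927
  8    10,575.00     8,937.6598    71,501.2784
  Σ                 11,874.2803    83,366.8729
P = 11,874.2803; Macaulay duration = 83,366.8729 / 11,874.2803 = 7.02079 half-year periods = 3.51040 years.
Modified duration = D_Mac / (1 + y) = 3.51040 / 1.02125 = 3.43735 years.

3.437 years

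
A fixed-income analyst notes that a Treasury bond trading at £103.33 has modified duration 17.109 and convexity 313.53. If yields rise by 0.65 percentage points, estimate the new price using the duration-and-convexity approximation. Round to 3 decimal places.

Duration effect: -D_mod·Δy = -17.109 × (+0.0065) = -0.1112085
Convexity effect: ½·C·(Δy)² = 0.5 × 313.53 × (0.0065)² = +0.00662332125
ΔP/P ≈ -0.1112085 + 0.00662332125 = -0.10458517875
New price ≈ 103.33 × (1 - 0.10458517875) = 92.5232134797625.

£92.523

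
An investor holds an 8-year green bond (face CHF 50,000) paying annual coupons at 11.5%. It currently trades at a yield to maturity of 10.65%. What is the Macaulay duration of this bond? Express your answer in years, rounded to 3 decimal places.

Periodic yield y = 0.1065. Discount each cash flow and weight by its year:
  t   CF        PV=CF/(1+0.1065)^t    t·PV
  1     5,750.00     5,196.5657     5,196.5657
  2     5,750.00     4,696.3992     9,392.7985
  3     5,750.00     4,244.3735    12,733.1204
  4     5,750.00     3,835.8549    15,343.4196
  5     5,750.00     3,466.6560    17,333.2802
  6     5,750.00     3,132.9924    18,797.9541
  7     5,750.00     2,831.4436    19,820.1053
  8    55,750.00    24,810.3863   198,483.0901
  Σ                 52,214.6716   297,100.3339
Price P = Σ PV = 52,214.6716.
Macaulay duration = Σ(t·PV) / P = 297,100.3339 / 52,214.6716 = 5.68998 years.

5.690 years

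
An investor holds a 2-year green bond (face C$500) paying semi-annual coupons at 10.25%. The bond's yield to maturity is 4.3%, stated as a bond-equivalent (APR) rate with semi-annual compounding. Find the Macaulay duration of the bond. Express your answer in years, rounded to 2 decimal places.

Periodic yield y = 0.0215. Discount each cash flow and weight by its period:
  t   CF        PV=CF/(1+0.0215)^t    t·PV
  1       25.625        25.0857        25.0857
  2       25.625        24.5577        49.1153
  3       25.625        24.0408        72.1224
  4      525.625       482.7503     1,931.0011
  Σ                    556.4344     2,077.3245
Price P = Σ PV = 556.4344.
Macaulay duration = Σ(t·PV) / P = 2,077.3245 / 556.4344 = 3.73328 half-year periods.
In years: 3.73328 / 2 = 1.86664 years.

1.87 years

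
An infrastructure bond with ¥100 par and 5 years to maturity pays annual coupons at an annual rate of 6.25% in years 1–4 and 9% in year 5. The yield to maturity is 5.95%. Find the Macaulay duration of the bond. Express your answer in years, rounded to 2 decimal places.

4.46 years

Periodic yield y = 0.0595. Discount each cash flow and weight by its year:
  t   CF        PV=CF/(1+0.0595)^t    t·PV
  1         6.25         5.8990         5.8990
  2         6.25         5.5677        11.1355
  3         6.25         5.2551        15.7652
  4         6.25         4.9599        19.8397
  5       109.00        81.6435       408.2176
  Σ                    103.3252       460.8569
Price P = Σ PV = 103.3252.
Macaulay duration = Σ(t·PV) / P = 460.8569 / 103.3252 = 4.46026 years.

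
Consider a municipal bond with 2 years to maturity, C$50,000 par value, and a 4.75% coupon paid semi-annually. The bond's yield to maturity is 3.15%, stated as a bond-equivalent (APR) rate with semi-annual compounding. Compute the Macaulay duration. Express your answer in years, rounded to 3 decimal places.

Periodic yield y = 0.01575. Discount each cash flow and weight by its period:
  t   CF        PV=CF/(1+0.01575)^t    t·PV
  1     1,187.50     1,169.0869     1,169.0869
  2     1,187.50     1,150.9593     2,301.9185
  3     1,187.50     1,133.1127     3,399.3382
  4    51,187.50    48,085.7722   192,343.0890
  Σ                 51,538.9311   199,213.4327
Price P = Σ PV = 51,538.9311.
Macaulay duration = Σ(t·PV) / P = 199,213.4327 / 51,538.9311 = 3.86530 half-year periods.
In years: 3.86530 / 2 = 1.93265 years.

1.933 years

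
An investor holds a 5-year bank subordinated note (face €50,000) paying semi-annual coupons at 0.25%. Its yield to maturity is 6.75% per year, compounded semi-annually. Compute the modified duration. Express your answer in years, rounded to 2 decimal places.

Periodic yield y = 0.03375. First find Macaulay duration:
  t   CF        PV=CF/(1+0.03375)^t    t·PV
  1        62.50        60.4595        60.4595
  2        62.50        58.4856       116.9712
  3        62.50        56.5762       169.7285
  4        62.50        54.7291       218.9162
  5        62.50        52.9423       264.7113
  6        62.50        51.2138       307.2827
  7        62.50        49.5418       346.7923
  8        62.50        47.9243       383.3945
  9        62.50        46.3597       417.2370
  10   50,062.50    35,921.7353   359,217.3526
  Σ                 36,399.9673   361,502.8457
P = 36,399.9673; Macaulay duration = 361,502.8457 / 36,399.9673 = 9.93141 half-year periods = 4.96570 years.
Modified duration = D_Mac / (1 + y) = 4.96570 / 1.03375 = 4.80358 years.

4.80 years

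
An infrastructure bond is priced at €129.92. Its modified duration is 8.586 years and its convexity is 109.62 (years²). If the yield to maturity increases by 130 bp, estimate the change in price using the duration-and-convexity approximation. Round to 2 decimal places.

-€13.30

Duration effect: -D_mod·Δy = -8.586 × (+0.013) = -0.111618
Convexity effect: ½·C·(Δy)² = 0.5 × 109.62 × (0.013)² = +0.00926289
ΔP/P ≈ -0.111618 + 0.00926289 = -0.10235511
ΔP ≈ 129.92 × (-0.10235511) = -13.2979758912.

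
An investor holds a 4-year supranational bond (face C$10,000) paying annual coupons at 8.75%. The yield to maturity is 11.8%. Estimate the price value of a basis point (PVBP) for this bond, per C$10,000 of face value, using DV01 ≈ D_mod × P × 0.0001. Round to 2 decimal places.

Periodic yield y = 0.118.
  t   CF        PV=CF/(1+0.118)^t    t·PV
  1       875.00       782.6476       782.6476
  2       875.00       700.0426     1,400.0851
  3       875.00       626.1561     1,878.4684
  4    10,875.00     6,960.8464    27,843.3857
  Σ                  9,069.6927    31,904.5868
P = 9,069.6927; D_Mac = 3.51771 yrs; D_mod = 3.14643 yrs.
DV01 ≈ 3.14643 × 9,069.6927 × 0.0001 = 2.853720.

C$2.85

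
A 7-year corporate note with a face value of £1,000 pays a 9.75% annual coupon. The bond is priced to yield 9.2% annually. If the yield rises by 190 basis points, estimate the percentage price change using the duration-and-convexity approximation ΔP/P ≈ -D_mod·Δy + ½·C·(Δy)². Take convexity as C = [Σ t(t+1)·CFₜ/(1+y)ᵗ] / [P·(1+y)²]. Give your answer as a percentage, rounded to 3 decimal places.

-8.819%

With y = 0.092:
  t   CF        PV=CF/(1+0.092)^t    t·PV        t(t+1)·PV
  1        97.50        89.2857        89.2857         178.5714
  2        97.50        81.7635       163.5269         490.5808
  3        97.50        74.8750       224.6249         898.4997
  4        97.50        68.5668       274.2673       1,371.3366
  5        97.50        62.7901       313.9507       1,883.7041
  6        97.50        57.5001       345.0007       2,415.0052
  7     1,097.50       592.7152     4,149.0064      33,192.0509
  Σ                  1,027.4964     5,559.6627      40,429.7487
P = 1,027.4964; D_Mac = 5.41088 yrs; D_mod = 4.95502 yrs; C = 32.99707.
Duration effect: -4.95502 × (+0.019) = -0.094145
Convexity effect: 0.5 × 32.99707 × (0.019)² = +0.0059560
ΔP/P ≈ -0.094145 + 0.0059560 = -0.088189 = -8.8189%.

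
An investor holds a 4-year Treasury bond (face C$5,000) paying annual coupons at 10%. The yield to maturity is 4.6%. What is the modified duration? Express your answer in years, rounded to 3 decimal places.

3.378 years

Periodic yield y = 0.046. First find Macaulay duration:
  t   CF        PV=CF/(1+0.046)^t    t·PV
  1       500.00       478.0115       478.0115
  2       500.00       456.9899       913.9799
  3       500.00       436.8929     1,310.6786
  4     5,500.00     4,594.4756    18,377.9025
  Σ                  5,966.3699    21,080.5724
P = 5,966.3699; Macaulay duration = 21,080.5724 / 5,966.3699 = 3.53323 years.
Modified duration = D_Mac / (1 + y) = 3.53323 / 1.046 = 3.37785 years.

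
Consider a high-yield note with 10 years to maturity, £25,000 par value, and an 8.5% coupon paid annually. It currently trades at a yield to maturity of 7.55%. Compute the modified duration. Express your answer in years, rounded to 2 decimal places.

Periodic yield y = 0.0755. First find Macaulay duration:
  t   CF        PV=CF/(1+0.0755)^t    t·PV
  1     2,125.00     1,975.8252     1,975.8252
  2     2,125.00     1,837.1225     3,674.2449
  3     2,125.00     1,708.1566     5,124.4699
  4     2,125.00     1,588.2442     6,352.9768
  5     2,125.00     1,476.7496     7,383.7480
  6     2,125.00     1,373.0819     8,238.4915
  7     2,125.00     1,276.6917     8,936.8418
  8     2,125.00     1,187.0681     9,496.5444
  9     2,125.00     1,103.7360     9,933.6239
  10   27,125.00    13,099.8282   130,998.2819
  Σ                 26,626.5039   192,115.0482
P = 26,626.5039; Macaulay duration = 192,115.0482 / 26,626.5039 = 7.21518 years.
Modified duration = D_Mac / (1 + y) = 7.21518 / 1.0755 = 6.70868 years.

6.71 years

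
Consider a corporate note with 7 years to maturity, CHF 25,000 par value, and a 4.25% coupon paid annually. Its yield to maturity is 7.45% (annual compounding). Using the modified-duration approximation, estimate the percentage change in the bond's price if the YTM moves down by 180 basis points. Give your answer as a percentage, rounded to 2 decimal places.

+10.23%

Periodic yield y = 0.0745. Modified duration first:
  t   CF        PV=CF/(1+0.0745)^t    t·PV
  1     1,062.50       988.8320       988.8320
  2     1,062.50       920.2718     1,840.5435
  3     1,062.50       856.4651     2,569.3954
  4     1,062.50       797.0825     3,188.3299
  5     1,062.50       741.8171     3,709.0855
  6     1,062.50       690.3835     4,142.3012
  7    26,062.50    15,760.5415   110,323.7902
  Σ                 20,755.3934   126,762.2776
P = 20,755.3934; D_Mac = 6.10744 yrs; D_mod = 6.10744/(1+0.0745) = 5.68398 yrs.
ΔP/P ≈ -D_mod · Δy = -5.68398 × (-0.018) = +0.102312 = +10.2312%.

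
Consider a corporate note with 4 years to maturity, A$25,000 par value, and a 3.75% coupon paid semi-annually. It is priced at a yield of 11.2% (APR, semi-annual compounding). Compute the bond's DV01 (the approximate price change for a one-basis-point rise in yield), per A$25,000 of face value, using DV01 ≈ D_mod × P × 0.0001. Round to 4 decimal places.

A$6.7141

Periodic yield y = 0.056.
  t   CF        PV=CF/(1+0.056)^t    t·PV
  1       468.75       443.8920       443.8920
  2       468.75       420.3523       840.7046
  3       468.75       398.0609     1,194.1827
  4       468.75       376.9516     1,507.8065
  5       468.75       356.9618     1,784.8088
  6       468.75       338.0320     2,028.1918
  7       468.75       320.1060     2,240.7422
  8    25,468.75    16,470.1019   131,760.8148
  Σ                 19,124.4585   141,801.1434
P = 19,124.4585; D_Mac = 7.41465 half-year periods = 3.70732 yrs; D_mod = 3.51072 yrs.
DV01 ≈ 3.51072 × 19,124.4585 × 0.0001 = 6.714069.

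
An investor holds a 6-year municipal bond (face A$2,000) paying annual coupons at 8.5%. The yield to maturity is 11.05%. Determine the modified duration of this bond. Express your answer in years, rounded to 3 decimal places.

Periodic yield y = 0.1105. First find Macaulay duration:
  t   CF        PV=CF/(1+0.1105)^t    t·PV
  1       170.00       153.0842       153.0842
  2       170.00       137.8516       275.7032
  3       170.00       124.1347       372.4041
  4       170.00       111.7827       447.1309
  5       170.00       100.6598       503.2991
  6     2,170.00     1,157.0400     6,942.2397
  Σ                  1,784.5530     8,693.8612
P = 1,784.5530; Macaulay duration = 8,693.8612 / 1,784.5530 = 4.87173 years.
Modified duration = D_Mac / (1 + y) = 4.87173 / 1.1105 = 4.38697 years.

4.387 years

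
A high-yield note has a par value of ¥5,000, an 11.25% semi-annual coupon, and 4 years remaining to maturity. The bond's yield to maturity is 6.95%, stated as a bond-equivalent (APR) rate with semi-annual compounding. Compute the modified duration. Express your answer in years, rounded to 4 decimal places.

Periodic yield y = 0.03475. First find Macaulay duration:
  t   CF        PV=CF/(1+0.03475)^t    t·PV
  1       281.25       271.8048       271.8048
  2       281.25       262.6768       525.3535
  3       281.25       253.8553       761.5659
  4       281.25       245.3301       981.3203
  5       281.25       237.0912     1,185.4558
  6       281.25       229.1289     1,374.7736
  7       281.25       221.4341     1,550.0386
  8     5,281.25     4,018.4007    32,147.2060
  Σ                  5,739.7218    38,797.5184
P = 5,739.7218; Macaulay duration = 38,797.5184 / 5,739.7218 = 6.75948 half-year periods = 3.37974 years.
Modified duration = D_Mac / (1 + y) = 3.37974 / 1.03475 = 3.26624 years.

3.2662 years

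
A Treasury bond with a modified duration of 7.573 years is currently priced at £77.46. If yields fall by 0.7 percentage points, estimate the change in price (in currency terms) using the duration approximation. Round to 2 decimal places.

Duration approximation: ΔP/P ≈ -D_mod · Δy = -7.573 × (-0.007) = +0.053011.
ΔP ≈ 77.46 × (+0.053011) = +4.10623206.

+£4.11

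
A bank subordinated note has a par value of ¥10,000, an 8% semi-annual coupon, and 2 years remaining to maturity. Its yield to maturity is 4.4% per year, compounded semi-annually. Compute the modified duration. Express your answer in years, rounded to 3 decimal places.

Periodic yield y = 0.022. First find Macaulay duration:
  t   CF        PV=CF/(1+0.022)^t    t·PV
  1       400.00       391.3894       391.3894
  2       400.00       382.9642       765.9284
  3       400.00       374.7204     1,124.1611
  4    10,400.00     9,533.0036    38,132.0143
  Σ                 10,682.0776    40,413.4933
P = 10,682.0776; Macaulay duration = 40,413.4933 / 10,682.0776 = 3.78330 half-year periods = 1.89165 years.
Modified duration = D_Mac / (1 + y) = 1.89165 / 1.022 = 1.85093 years.

1.851 years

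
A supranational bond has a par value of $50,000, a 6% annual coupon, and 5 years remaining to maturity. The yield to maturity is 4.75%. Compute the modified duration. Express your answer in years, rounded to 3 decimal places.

4.278 years

Periodic yield y = 0.0475. First find Macaulay duration:
  t   CF        PV=CF/(1+0.0475)^t    t·PV
  1     3,000.00     2,863.9618     2,863.9618
  2     3,000.00     2,734.0924     5,468.1848
  3     3,000.00     2,610.1121     7,830.3363
  4     3,000.00     2,491.7538     9,967.0152
  5    53,000.00    42,024.8054   210,124.0272
  Σ                 52,724.7256   236,253.5253
P = 52,724.7256; Macaulay duration = 236,253.5253 / 52,724.7256 = 4.48089 years.
Modified duration = D_Mac / (1 + y) = 4.48089 / 1.0475 = 4.27770 years.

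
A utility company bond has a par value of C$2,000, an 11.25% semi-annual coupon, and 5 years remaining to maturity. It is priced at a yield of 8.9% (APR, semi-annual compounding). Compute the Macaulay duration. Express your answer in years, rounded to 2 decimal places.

Periodic yield y = 0.0445. Discount each cash flow and weight by its period:
  t   CF        PV=CF/(1+0.0445)^t    t·PV
  1       112.50       107.7070       107.7070
  2       112.50       103.1183       206.2365
  3       112.50        98.7250       296.1750
  4       112.50        94.5189       378.0757
  5       112.50        90.4920       452.4601
  6       112.50        86.6367       519.8201
  7       112.50        82.9456       580.6193
  8       112.50        79.4118       635.2943
  9       112.50        76.0285       684.2567
  10    2,112.50     1,366.8230    13,668.2299
  Σ                  2,186.4069    17,528.8747
Price P = Σ PV = 2,186.4069.
Macaulay duration = Σ(t·PV) / P = 17,528.8747 / 2,186.4069 = 8.01721 half-year periods.
In years: 8.01721 / 2 = 4.00860 years.

4.01 years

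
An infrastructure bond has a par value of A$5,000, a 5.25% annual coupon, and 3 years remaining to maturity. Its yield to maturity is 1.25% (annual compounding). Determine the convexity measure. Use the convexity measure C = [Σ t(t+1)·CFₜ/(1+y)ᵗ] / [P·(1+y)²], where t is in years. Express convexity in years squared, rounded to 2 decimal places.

With y = 0.0125:
  t   CF        PV=CF/(1+0.0125)^t    t·PV        t(t+1)·PV
  1       262.50       259.2593       259.2593         518.5185
  2       262.50       256.0585       512.1171       1,536.3512
  3     5,262.50     5,069.9890    15,209.9669      60,839.8675
  Σ                  5,585.3067    15,981.3432      62,894.7371
P = 5,585.3067.
Convexity = Σ t(t+1)·PV / [P·(1+y)²] = 62,894.7371 / (5,585.3067 × 1.025156) = 10.98442.

10.98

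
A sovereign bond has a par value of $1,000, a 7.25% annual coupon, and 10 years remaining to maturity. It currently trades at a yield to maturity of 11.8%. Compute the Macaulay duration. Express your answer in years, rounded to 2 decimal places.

6.99 years

Periodic yield y = 0.118. Discount each cash flow and weight by its year:
  t   CF        PV=CF/(1+0.118)^t    t·PV
  1        72.50        64.8479        64.8479
  2        72.50        58.0035       116.0071
  3        72.50        51.8815       155.6445
  4        72.50        46.4056       185.6226
  5        72.50        41.5077       207.5387
  6        72.50        37.1268       222.7606
  7        72.50        33.2082       232.4574
  8        72.50        29.7032       237.6258
  9        72.50        26.5682       239.1136
  10    1,072.50       351.5437     3,515.4366
  Σ                    740.7964     5,177.0548
Price P = Σ PV = 740.7964.
Macaulay duration = Σ(t·PV) / P = 5,177.0548 / 740.7964 = 6.98850 years.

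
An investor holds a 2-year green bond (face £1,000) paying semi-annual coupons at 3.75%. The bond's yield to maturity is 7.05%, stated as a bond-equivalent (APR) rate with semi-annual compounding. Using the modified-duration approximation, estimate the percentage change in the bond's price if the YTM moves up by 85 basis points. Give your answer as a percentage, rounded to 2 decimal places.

Periodic yield y = 0.03525. Modified duration first:
  t   CF        PV=CF/(1+0.03525)^t    t·PV
  1        18.75        18.1116        18.1116
  2        18.75        17.4949        34.9897
  3        18.75        16.8992        50.6975
  4     1,018.75       886.9245     3,547.6981
  Σ                    939.4301     3,651.4970
P = 939.4301; D_Mac = 3.88693 half-year periods = 1.94346 yrs; D_mod = 1.94346/(1+0.03525) = 1.87729 yrs.
ΔP/P ≈ -D_mod · Δy = -1.87729 × (+0.0085) = -0.015957 = -1.5957%.

-1.60%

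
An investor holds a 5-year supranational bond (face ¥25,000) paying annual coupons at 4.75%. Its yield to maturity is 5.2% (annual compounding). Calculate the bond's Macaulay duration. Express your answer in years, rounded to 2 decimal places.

Periodic yield y = 0.052. Discount each cash flow and weight by its year:
  t   CF        PV=CF/(1+0.052)^t    t·PV
  1     1,187.50     1,128.8023     1,128.8023
  2     1,187.50     1,073.0060     2,146.0119
  3     1,187.50     1,019.9677     3,059.9030
  4     1,187.50       969.5510     3,878.2040
  5    26,187.50    20,324.2880   101,621.4402
  Σ                 24,515.6149   111,834.3614
Price P = Σ PV = 24,515.6149.
Macaulay duration = Σ(t·PV) / P = 111,834.3614 / 24,515.6149 = 4.56176 years.

4.56 years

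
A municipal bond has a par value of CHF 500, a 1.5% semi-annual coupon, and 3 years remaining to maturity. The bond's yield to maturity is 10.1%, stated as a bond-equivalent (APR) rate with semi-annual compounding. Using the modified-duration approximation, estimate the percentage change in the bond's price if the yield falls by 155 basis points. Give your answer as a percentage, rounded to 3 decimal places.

Periodic yield y = 0.0505. Modified duration first:
  t   CF        PV=CF/(1+0.0505)^t    t·PV
  1         3.75         3.5697         3.5697
  2         3.75         3.3981         6.7962
  3         3.75         3.2348         9.7043
  4         3.75         3.0793        12.3171
  5         3.75         2.9312        14.6562
  6       503.75       374.8338     2,249.0027
  Σ                    391.0469     2,296.0462
P = 391.0469; D_Mac = 5.87154 half-year periods = 2.93577 yrs; D_mod = 2.93577/(1+0.0505) = 2.79464 yrs.
ΔP/P ≈ -D_mod · Δy = -2.79464 × (-0.0155) = +0.043317 = +4.3317%.

+4.332%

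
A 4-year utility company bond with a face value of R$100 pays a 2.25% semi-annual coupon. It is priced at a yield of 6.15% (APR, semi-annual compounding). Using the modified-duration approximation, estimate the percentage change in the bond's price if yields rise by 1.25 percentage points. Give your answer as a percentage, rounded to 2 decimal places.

Periodic yield y = 0.03075. Modified duration first:
  t   CF        PV=CF/(1+0.03075)^t    t·PV
  1        1.125         1.0914         1.0914
  2        1.125         1.0589         2.1178
  3        1.125         1.0273         3.0819
  4        1.125         0.9966         3.9866
  5        1.125         0.9669         4.8345
  6        1.125         0.9381         5.6284
  7        1.125         0.9101         6.3706
  8      101.125        79.3655       634.9240
  Σ                     86.3548       662.0352
P = 86.3548; D_Mac = 7.66645 half-year periods = 3.83323 yrs; D_mod = 3.83323/(1+0.03075) = 3.71887 yrs.
ΔP/P ≈ -D_mod · Δy = -3.71887 × (+0.0125) = -0.046486 = -4.6486%.

-4.65%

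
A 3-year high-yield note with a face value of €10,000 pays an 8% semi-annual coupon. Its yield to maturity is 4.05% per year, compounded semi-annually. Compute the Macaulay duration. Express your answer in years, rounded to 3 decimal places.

2.742 years

Periodic yield y = 0.02025. Discount each cash flow and weight by its period:
  t   CF        PV=CF/(1+0.02025)^t    t·PV
  1       400.00       392.0608       392.0608
  2       400.00       384.2791       768.5582
  3       400.00       376.6519     1,129.9557
  4       400.00       369.1761     1,476.7044
  5       400.00       361.8487     1,809.2433
  6    10,400.00     9,221.3333    55,327.9997
  Σ                 11,105.3498    60,904.5221
Price P = Σ PV = 11,105.3498.
Macaulay duration = Σ(t·PV) / P = 60,904.5221 / 11,105.3498 = 5.48425 half-year periods.
In years: 5.48425 / 2 = 2.74213 years.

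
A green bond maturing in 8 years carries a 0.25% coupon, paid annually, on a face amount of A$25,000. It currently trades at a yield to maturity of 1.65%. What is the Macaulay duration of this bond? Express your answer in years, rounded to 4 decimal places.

7.9256 years

Periodic yield y = 0.0165. Discount each cash flow and weight by its year:
  t   CF        PV=CF/(1+0.0165)^t    t·PV
  1        62.50        61.4855        61.4855
  2        62.50        60.4874       120.9749
  3        62.50        59.5056       178.5168
  4        62.50        58.5397       234.1588
  5        62.50        57.5895       287.9474
  6        62.50        56.6547       339.9280
  7        62.50        55.7350       390.1453
  8    25,062.50    21,986.9671   175,895.7366
  Σ                 22,396.9645   177,508.8933
Price P = Σ PV = 22,396.9645.
Macaulay duration = Σ(t·PV) / P = 177,508.8933 / 22,396.9645 = 7.92558 years.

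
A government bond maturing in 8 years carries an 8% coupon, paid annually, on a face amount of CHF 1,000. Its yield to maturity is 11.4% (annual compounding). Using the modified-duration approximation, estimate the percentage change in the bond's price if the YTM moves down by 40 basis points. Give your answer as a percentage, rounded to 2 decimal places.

Periodic yield y = 0.114. Modified duration first:
  t   CF        PV=CF/(1+0.114)^t    t·PV
  1        80.00        71.8133        71.8133
  2        80.00        64.4643       128.9287
  3        80.00        57.8675       173.6024
  4        80.00        51.9457       207.7826
  5        80.00        46.6299       233.1493
  6        80.00        41.8580       251.1482
  7        80.00        37.5745       263.0218
  8     1,080.00       455.3467     3,642.7739
  Σ                    827.4999     4,972.2201
P = 827.4999; D_Mac = 6.00873 yrs; D_mod = 6.00873/(1+0.114) = 5.39383 yrs.
ΔP/P ≈ -D_mod · Δy = -5.39383 × (-0.004) = +0.021575 = +2.1575%.

+2.16%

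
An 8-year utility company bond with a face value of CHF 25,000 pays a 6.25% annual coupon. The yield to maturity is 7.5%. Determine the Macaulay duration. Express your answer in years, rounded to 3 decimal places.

6.468 years

Periodic yield y = 0.075. Discount each cash flow and weight by its year:
  t   CF        PV=CF/(1+0.075)^t    t·PV
  1     1,562.50     1,453.4884     1,453.4884
  2     1,562.50     1,352.0822     2,704.1644
  3     1,562.50     1,257.7509     3,773.2527
  4     1,562.50     1,170.0008     4,680.0033
  5     1,562.50     1,088.3729     5,441.8643
  6     1,562.50     1,012.4399     6,074.6392
  7     1,562.50       941.8045     6,592.6317
  8    26,562.50    14,893.6531   119,149.2246
  Σ                 23,169.5926   149,869.2686
Price P = Σ PV = 23,169.5926.
Macaulay duration = Σ(t·PV) / P = 149,869.2686 / 23,169.5926 = 6.46836 years.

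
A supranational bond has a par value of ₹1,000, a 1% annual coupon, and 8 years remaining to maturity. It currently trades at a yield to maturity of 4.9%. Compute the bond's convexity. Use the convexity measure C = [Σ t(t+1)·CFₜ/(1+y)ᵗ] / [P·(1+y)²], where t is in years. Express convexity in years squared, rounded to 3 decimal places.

61.919

With y = 0.049:
  t   CF        PV=CF/(1+0.049)^t    t·PV        t(t+1)·PV
  1        10.00         9.5329         9.5329          19.0658
  2        10.00         9.0876        18.1752          54.5256
  3        10.00         8.6631        25.9893         103.9572
  4        10.00         8.2584        33.0338         165.1688
  5        10.00         7.8727        39.3634         236.1804
  6        10.00         7.5049        45.0296         315.2074
  7        10.00         7.1544        50.0806         400.6449
  8     1,010.00       688.8386     5,510.7087      49,596.3784
  Σ                    746.9126     5,731.9135      50,891.1284
P = 746.9126.
Convexity = Σ t(t+1)·PV / [P·(1+y)²] = 50,891.1284 / (746.9126 × 1.100401) = 61.91863.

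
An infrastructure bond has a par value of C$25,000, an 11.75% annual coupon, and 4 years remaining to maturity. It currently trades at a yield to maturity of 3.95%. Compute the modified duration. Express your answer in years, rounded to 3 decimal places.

3.352 years

Periodic yield y = 0.0395. First find Macaulay duration:
  t   CF        PV=CF/(1+0.0395)^t    t·PV
  1     2,937.50     2,825.8778     2,825.8778
  2     2,937.50     2,718.4972     5,436.9944
  3     2,937.50     2,615.1969     7,845.5907
  4    27,937.50    23,927.0725    95,708.2901
  Σ                 32,086.6444   111,816.7530
P = 32,086.6444; Macaulay duration = 111,816.7530 / 32,086.6444 = 3.48484 years.
Modified duration = D_Mac / (1 + y) = 3.48484 / 1.0395 = 3.35242 years.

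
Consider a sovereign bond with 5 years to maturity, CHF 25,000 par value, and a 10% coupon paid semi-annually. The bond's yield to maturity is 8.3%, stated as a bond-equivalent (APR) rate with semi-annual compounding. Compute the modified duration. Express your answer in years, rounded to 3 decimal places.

3.926 years

Periodic yield y = 0.0415. First find Macaulay duration:
  t   CF        PV=CF/(1+0.0415)^t    t·PV
  1     1,250.00     1,200.1920     1,200.1920
  2     1,250.00     1,152.3687     2,304.7375
  3     1,250.00     1,106.4510     3,319.3530
  4     1,250.00     1,062.3629     4,249.4518
  5     1,250.00     1,020.0316     5,100.1582
  6     1,250.00       979.3871     5,876.3224
  7     1,250.00       940.3620     6,582.5343
  8     1,250.00       902.8920     7,223.1362
  9     1,250.00       866.9151     7,802.2355
  10   26,250.00    17,479.8043   174,798.0425
  Σ                 26,710.7668   218,456.1635
P = 26,710.7668; Macaulay duration = 218,456.1635 / 26,710.7668 = 8.17858 half-year periods = 4.08929 years.
Modified duration = D_Mac / (1 + y) = 4.08929 / 1.0415 = 3.92635 years.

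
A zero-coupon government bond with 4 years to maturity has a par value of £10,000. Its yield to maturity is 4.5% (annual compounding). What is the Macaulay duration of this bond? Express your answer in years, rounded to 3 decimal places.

4.000 years

A zero-coupon bond has a single cash flow at maturity, so its Macaulay duration equals its maturity: 4 years.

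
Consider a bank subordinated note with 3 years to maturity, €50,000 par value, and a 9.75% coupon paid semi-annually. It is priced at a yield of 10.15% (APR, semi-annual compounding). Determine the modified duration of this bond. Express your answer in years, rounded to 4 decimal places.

Periodic yield y = 0.05075. First find Macaulay duration:
  t   CF        PV=CF/(1+0.05075)^t    t·PV
  1     2,437.50     2,319.7716     2,319.7716
  2     2,437.50     2,207.7293     4,415.4587
  3     2,437.50     2,101.0986     6,303.2957
  4     2,437.50     1,999.6180     7,998.4719
  5     2,437.50     1,903.0387     9,515.1937
  6    52,437.50    38,962.3897   233,774.3384
  Σ                 49,493.6459   264,326.5299
P = 49,493.6459; Macaulay duration = 264,326.5299 / 49,493.6459 = 5.34062 half-year periods = 2.67031 years.
Modified duration = D_Mac / (1 + y) = 2.67031 / 1.05075 = 2.54133 years.

2.5413 years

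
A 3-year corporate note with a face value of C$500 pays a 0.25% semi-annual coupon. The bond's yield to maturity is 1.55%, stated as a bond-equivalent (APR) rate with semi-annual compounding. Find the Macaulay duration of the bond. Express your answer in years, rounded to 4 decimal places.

Periodic yield y = 0.00775. Discount each cash flow and weight by its period:
  t   CF        PV=CF/(1+0.00775)^t    t·PV
  1        0.625         0.6202         0.6202
  2        0.625         0.6154         1.2308
  3        0.625         0.6107         1.8321
  4        0.625         0.6060         2.4240
  5        0.625         0.6013         3.0067
  6      500.625       477.9646     2,867.7873
  Σ                    481.0182     2,876.9011
Price P = Σ PV = 481.0182.
Macaulay duration = Σ(t·PV) / P = 2,876.9011 / 481.0182 = 5.98086 half-year periods.
In years: 5.98086 / 2 = 2.99043 years.

2.9904 years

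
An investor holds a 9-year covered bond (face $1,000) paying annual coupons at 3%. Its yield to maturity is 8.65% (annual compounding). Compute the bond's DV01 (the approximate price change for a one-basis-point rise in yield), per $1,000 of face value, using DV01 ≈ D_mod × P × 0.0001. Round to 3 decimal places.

$0.467

Periodic yield y = 0.0865.
  t   CF        PV=CF/(1+0.0865)^t    t·PV
  1        30.00        27.6116        27.6116
  2        30.00        25.4133        50.8267
  3        30.00        23.3901        70.1703
  4        30.00        21.5279        86.1117
  5        30.00        19.8140        99.0701
  6        30.00        18.2366       109.4193
  7        30.00        16.7847       117.4928
  8        30.00        15.4484       123.5872
  9     1,030.00       488.1684     4,393.5155
  Σ                    656.3950     5,077.8052
P = 656.3950; D_Mac = 7.73590 yrs; D_mod = 7.12002 yrs.
DV01 ≈ 7.12002 × 656.3950 × 0.0001 = 0.467354.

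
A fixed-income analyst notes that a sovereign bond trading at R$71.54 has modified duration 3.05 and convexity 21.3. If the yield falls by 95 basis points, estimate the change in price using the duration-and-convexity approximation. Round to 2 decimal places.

Duration effect: -D_mod·Δy = -3.05 × (-0.0095) = +0.028975
Convexity effect: ½·C·(Δy)² = 0.5 × 21.3 × (-0.0095)² = +0.0009611625
ΔP/P ≈ +0.028975 + 0.0009611625 = +0.0299361625
ΔP ≈ 71.54 × (+0.0299361625) = +2.14163306525.

+R$2.14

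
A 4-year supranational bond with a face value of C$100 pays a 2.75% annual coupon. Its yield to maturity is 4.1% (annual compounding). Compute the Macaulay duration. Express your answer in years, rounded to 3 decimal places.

3.838 years

Periodic yield y = 0.041. Discount each cash flow and weight by its year:
  t   CF        PV=CF/(1+0.041)^t    t·PV
  1         2.75         2.6417         2.6417
  2         2.75         2.5376         5.0753
  3         2.75         2.4377         7.3131
  4       102.75        87.4941       349.9765
  Σ                     95.1112       365.0066
Price P = Σ PV = 95.1112.
Macaulay duration = Σ(t·PV) / P = 365.0066 / 95.1112 = 3.83768 years.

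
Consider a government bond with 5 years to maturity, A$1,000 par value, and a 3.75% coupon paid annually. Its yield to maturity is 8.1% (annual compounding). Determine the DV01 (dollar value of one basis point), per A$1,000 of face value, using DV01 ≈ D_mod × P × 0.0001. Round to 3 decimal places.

Periodic yield y = 0.081.
  t   CF        PV=CF/(1+0.081)^t    t·PV
  1        37.50        34.6901        34.6901
  2        37.50        32.0908        64.1815
  3        37.50        29.6862        89.0585
  4        37.50        27.4618       109.8471
  5     1,037.50       702.8451     3,514.2256
  Σ                    826.7739     3,812.0028
P = 826.7739; D_Mac = 4.61070 yrs; D_mod = 4.26521 yrs.
DV01 ≈ 4.26521 × 826.7739 × 0.0001 = 0.352637.

A$0.353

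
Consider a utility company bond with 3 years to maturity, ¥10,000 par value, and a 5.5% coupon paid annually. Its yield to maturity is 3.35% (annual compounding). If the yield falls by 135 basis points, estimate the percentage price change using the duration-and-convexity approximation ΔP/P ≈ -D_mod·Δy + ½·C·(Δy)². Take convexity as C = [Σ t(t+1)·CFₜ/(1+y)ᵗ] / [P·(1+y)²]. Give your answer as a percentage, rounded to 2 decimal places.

+3.82%

With y = 0.0335:
  t   CF        PV=CF/(1+0.0335)^t    t·PV        t(t+1)·PV
  1       550.00       532.1722       532.1722       1,064.3445
  2       550.00       514.9223     1,029.8447       3,089.5340
  3    10,550.00     9,556.9875    28,670.9624     114,683.8497
  Σ                 10,604.0820    30,232.9793     118,837.7281
P = 10,604.0820; D_Mac = 2.85107 yrs; D_mod = 2.75865 yrs; C = 10.49205.
Duration effect: -2.75865 × (-0.0135) = +0.037242
Convexity effect: 0.5 × 10.49205 × (-0.0135)² = +0.0009561
ΔP/P ≈ +0.037242 + 0.0009561 = +0.038198 = +3.8198%.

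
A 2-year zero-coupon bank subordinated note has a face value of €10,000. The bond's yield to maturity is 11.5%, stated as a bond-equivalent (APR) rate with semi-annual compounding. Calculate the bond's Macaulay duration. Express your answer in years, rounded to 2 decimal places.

2.00 years

A zero-coupon bond has a single cash flow at maturity, so its Macaulay duration equals its maturity: 2 years.
(Equivalently: 4 semi-annual periods ÷ 2 = 2 years.)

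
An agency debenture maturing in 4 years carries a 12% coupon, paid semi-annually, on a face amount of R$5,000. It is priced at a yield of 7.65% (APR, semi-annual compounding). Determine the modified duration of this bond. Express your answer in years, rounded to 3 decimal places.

3.221 years

Periodic yield y = 0.03825. First find Macaulay duration:
  t   CF        PV=CF/(1+0.03825)^t    t·PV
  1       300.00       288.9477       288.9477
  2       300.00       278.3027       556.6053
  3       300.00       268.0498       804.1493
  4       300.00       258.1746     1,032.6984
  5       300.00       248.6632     1,243.3161
  6       300.00       239.5023     1,437.0136
  7       300.00       230.6788     1,614.7516
  8     5,300.00     3,925.1870    31,401.4960
  Σ                  5,737.5061    38,378.9780
P = 5,737.5061; Macaulay duration = 38,378.9780 / 5,737.5061 = 6.68914 half-year periods = 3.34457 years.
Modified duration = D_Mac / (1 + y) = 3.34457 / 1.03825 = 3.22135 years.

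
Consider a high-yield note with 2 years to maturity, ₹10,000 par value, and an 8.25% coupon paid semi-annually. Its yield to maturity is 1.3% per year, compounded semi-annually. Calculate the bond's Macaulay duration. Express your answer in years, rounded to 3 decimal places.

Periodic yield y = 0.0065. Discount each cash flow and weight by its period:
  t   CF        PV=CF/(1+0.0065)^t    t·PV
  1       412.50       409.8361       409.8361
  2       412.50       407.1893       814.3787
  3       412.50       404.5597     1,213.6791
  4    10,412.50    10,146.1177    40,584.4709
  Σ                 11,367.7028    43,022.3648
Price P = Σ PV = 11,367.7028.
Macaulay duration = Σ(t·PV) / P = 43,022.3648 / 11,367.7028 = 3.78461 half-year periods.
In years: 3.78461 / 2 = 1.89231 years.

1.892 years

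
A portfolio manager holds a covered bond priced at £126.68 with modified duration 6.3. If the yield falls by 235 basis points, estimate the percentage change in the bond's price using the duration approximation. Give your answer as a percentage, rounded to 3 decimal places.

+14.805%

Duration approximation: ΔP/P ≈ -D_mod · Δy = -6.3 × (-0.0235) = +0.148050.
As a percentage: +14.8050%.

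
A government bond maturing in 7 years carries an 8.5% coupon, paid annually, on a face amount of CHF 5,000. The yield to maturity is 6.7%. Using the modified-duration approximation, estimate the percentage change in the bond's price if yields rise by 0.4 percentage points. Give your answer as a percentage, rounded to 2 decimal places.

Periodic yield y = 0.067. Modified duration first:
  t   CF        PV=CF/(1+0.067)^t    t·PV
  1       425.00       398.3130       398.3130
  2       425.00       373.3018       746.6036
  3       425.00       349.8611     1,049.5833
  4       425.00       327.8923     1,311.5693
  5       425.00       307.3030     1,536.5151
  6       425.00       288.0066     1,728.0395
  7     5,425.00     3,445.4726    24,118.3085
  Σ                  5,490.1505    30,888.9324
P = 5,490.1505; D_Mac = 5.62625 yrs; D_mod = 5.62625/(1+0.067) = 5.27296 yrs.
ΔP/P ≈ -D_mod · Δy = -5.27296 × (+0.004) = -0.021092 = -2.1092%.

-2.11%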